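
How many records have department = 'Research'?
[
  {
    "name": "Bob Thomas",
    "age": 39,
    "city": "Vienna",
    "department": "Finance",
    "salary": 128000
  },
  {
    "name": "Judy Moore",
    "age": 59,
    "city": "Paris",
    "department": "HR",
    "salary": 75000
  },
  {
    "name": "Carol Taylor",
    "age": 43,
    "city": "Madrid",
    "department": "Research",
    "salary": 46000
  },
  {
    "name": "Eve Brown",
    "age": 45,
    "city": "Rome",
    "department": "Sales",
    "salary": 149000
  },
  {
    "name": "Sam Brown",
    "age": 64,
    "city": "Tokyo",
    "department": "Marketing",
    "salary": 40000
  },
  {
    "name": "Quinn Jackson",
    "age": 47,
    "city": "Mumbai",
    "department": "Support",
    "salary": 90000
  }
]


Data: 6 records
Condition: department = 'Research'

Checking each record:
  Bob Thomas: Finance
  Judy Moore: HR
  Carol Taylor: Research MATCH
  Eve Brown: Sales
  Sam Brown: Marketing
  Quinn Jackson: Support

Count: 1

1


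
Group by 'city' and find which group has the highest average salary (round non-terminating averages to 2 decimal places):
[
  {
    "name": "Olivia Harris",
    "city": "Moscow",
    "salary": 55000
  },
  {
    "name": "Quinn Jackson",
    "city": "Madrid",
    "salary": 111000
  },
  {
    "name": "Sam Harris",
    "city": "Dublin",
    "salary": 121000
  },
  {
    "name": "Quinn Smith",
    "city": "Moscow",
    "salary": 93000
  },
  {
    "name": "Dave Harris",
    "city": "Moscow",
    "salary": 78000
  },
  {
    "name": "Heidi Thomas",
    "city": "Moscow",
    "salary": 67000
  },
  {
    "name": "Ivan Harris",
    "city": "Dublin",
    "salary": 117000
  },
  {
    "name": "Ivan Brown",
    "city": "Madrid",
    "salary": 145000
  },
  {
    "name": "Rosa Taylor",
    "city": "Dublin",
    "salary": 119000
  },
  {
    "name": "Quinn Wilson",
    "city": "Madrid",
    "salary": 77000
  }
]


Group by: city

Groups:
  Dublin: 3 people, avg salary = 357000/3 = $119000
  Madrid: 3 people, avg salary = 333000/3 = $111000
  Moscow: 4 people, avg salary = 293000/4 = $73250

Highest average salary: Dublin ($119000)

Dublin ($119000)


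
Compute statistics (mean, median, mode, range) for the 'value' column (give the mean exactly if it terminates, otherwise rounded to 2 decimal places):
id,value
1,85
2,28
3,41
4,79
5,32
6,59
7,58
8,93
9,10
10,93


Data: [85, 28, 41, 79, 32, 59, 58, 93, 10, 93]
Count: 10
Sum: 578
Mean: 578/10 = 57.8
Sorted: [10, 28, 32, 41, 58, 59, 79, 85, 93, 93]
Median: 58.5
Mode: 93 (2 times)
Range: 93 - 10 = 83
Min: 10, Max: 93

mean=57.8, median=58.5, mode=93, range=83


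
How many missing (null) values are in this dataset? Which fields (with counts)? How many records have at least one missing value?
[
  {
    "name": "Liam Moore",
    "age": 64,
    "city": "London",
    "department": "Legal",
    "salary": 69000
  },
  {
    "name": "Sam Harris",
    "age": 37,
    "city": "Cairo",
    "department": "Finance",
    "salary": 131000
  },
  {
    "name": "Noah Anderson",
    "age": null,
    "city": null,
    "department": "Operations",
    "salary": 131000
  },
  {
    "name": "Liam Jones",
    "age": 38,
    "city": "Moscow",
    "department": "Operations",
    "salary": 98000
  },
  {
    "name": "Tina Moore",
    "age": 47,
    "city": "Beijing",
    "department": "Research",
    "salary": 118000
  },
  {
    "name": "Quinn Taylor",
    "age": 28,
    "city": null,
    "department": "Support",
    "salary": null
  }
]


Checking for missing (null) values in 6 records:

  Liam Moore: complete
  Sam Harris: complete
  Noah Anderson: age, city
  Liam Jones: complete
  Tina Moore: complete
  Quinn Taylor: city, salary

Per field:
  name: 0 missing
  age: 1 missing
  city: 2 missing
  department: 0 missing
  salary: 1 missing

Total missing values: 4
Records with any missing: 2

4 missing values (age: 1, city: 2, salary: 1); 2 incomplete records


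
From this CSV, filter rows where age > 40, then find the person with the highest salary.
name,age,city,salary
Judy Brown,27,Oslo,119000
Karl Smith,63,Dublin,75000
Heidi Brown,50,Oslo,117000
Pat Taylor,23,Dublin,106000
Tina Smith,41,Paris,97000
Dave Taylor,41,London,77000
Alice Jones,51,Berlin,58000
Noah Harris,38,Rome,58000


Filter: age > 40
Sort by: salary (descending)

Filtered records (5):
  Heidi Brown, age 50, salary $117000
  Tina Smith, age 41, salary $97000
  Dave Taylor, age 41, salary $77000
  Karl Smith, age 63, salary $75000
  Alice Jones, age 51, salary $58000

Highest salary: Heidi Brown ($117000)

Heidi Brown


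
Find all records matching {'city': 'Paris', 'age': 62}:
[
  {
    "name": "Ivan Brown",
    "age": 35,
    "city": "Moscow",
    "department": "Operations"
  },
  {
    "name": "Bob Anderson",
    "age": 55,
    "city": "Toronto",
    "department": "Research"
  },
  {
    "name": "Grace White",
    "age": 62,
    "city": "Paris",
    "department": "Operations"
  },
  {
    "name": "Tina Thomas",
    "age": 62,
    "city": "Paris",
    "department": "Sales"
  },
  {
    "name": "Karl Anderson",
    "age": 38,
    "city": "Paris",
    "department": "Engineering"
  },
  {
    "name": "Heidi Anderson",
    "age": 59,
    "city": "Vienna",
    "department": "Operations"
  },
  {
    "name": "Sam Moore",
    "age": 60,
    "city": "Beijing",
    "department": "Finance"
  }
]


Search criteria: {'city': 'Paris', 'age': 62}

Checking 7 records:
  Ivan Brown: {city: Moscow, age: 35}
  Bob Anderson: {city: Toronto, age: 55}
  Grace White: {city: Paris, age: 62} <-- MATCH
  Tina Thomas: {city: Paris, age: 62} <-- MATCH
  Karl Anderson: {city: Paris, age: 38}
  Heidi Anderson: {city: Vienna, age: 59}
  Sam Moore: {city: Beijing, age: 60}

Matches: ["Grace White", "Tina Thomas"]

["Grace White", "Tina Thomas"]


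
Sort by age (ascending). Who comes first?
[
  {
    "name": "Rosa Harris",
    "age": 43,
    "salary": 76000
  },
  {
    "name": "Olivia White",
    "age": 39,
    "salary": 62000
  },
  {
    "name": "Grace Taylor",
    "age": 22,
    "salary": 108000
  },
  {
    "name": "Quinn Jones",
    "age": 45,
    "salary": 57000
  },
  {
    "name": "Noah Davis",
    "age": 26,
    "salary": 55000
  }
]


Sort by: age (ascending)

Sorted order:
  1. Grace Taylor (age = 22)
  2. Noah Davis (age = 26)
  3. Olivia White (age = 39)
  4. Rosa Harris (age = 43)
  5. Quinn Jones (age = 45)

First: Grace Taylor

Grace Taylor


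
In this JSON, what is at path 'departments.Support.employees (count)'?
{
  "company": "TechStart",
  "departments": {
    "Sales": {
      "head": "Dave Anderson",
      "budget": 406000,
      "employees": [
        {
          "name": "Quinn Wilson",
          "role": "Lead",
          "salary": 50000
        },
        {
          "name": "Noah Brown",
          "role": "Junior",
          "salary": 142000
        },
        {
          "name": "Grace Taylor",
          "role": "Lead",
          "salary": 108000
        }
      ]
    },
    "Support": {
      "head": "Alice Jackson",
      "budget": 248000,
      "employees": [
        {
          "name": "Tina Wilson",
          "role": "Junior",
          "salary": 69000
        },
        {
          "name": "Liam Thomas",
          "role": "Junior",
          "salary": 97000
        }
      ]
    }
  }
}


Path: departments.Support.employees (count)

Navigate:
  -> departments
  -> Support
  -> employees (array, length 2)

2


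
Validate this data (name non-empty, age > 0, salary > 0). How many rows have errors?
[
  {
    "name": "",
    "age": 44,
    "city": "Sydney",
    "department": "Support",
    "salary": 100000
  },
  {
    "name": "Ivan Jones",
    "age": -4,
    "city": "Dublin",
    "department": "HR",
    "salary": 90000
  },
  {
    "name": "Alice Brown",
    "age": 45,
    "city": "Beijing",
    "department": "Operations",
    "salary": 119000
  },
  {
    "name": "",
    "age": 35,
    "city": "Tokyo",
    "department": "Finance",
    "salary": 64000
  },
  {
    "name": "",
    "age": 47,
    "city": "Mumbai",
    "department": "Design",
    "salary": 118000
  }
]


Validating 5 records:
Rules: name non-empty, age > 0, salary > 0

  Row 1 (???): empty name
  Row 2 (Ivan Jones): negative age: -4
  Row 3 (Alice Brown): OK
  Row 4 (???): empty name
  Row 5 (???): empty name

Total errors: 4

4 errors


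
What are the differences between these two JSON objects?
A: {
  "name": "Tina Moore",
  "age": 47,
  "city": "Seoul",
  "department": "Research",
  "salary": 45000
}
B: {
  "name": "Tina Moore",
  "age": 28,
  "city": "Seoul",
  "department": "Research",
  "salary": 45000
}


Comparing each field (in key order):
  name: same
  age: DIFFERENT
  city: same
  department: same
  salary: same
Differences:
  age: 47 -> 28

1 field(s) changed

1 change: age


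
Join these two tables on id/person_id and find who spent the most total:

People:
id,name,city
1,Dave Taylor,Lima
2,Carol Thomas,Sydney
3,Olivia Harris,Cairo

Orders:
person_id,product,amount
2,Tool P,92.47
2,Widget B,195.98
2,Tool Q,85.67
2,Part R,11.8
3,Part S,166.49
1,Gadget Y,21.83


Join on: people.id = orders.person_id

Joined rows:
  Carol Thomas (Sydney) bought Tool P for $92.47
  Carol Thomas (Sydney) bought Widget B for $195.98
  Carol Thomas (Sydney) bought Tool Q for $85.67
  Carol Thomas (Sydney) bought Part R for $11.8
  Olivia Harris (Cairo) bought Part S for $166.49
  Dave Taylor (Lima) bought Gadget Y for $21.83

Total per person:
  Carol Thomas: $385.92
  Olivia Harris: $166.49
  Dave Taylor: $21.83

Top spender: Carol Thomas ($385.92)

Carol Thomas ($385.92)


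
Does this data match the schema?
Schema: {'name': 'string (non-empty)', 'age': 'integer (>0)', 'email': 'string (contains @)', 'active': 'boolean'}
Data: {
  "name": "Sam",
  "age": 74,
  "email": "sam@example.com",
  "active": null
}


Validating each field against schema:
  name: OK (non-empty string)
  age: OK (positive integer)
  email: OK (string with @)
  active: FAIL (null is not a boolean)

Result: INVALID (1 error: active)

INVALID (1 error: active)


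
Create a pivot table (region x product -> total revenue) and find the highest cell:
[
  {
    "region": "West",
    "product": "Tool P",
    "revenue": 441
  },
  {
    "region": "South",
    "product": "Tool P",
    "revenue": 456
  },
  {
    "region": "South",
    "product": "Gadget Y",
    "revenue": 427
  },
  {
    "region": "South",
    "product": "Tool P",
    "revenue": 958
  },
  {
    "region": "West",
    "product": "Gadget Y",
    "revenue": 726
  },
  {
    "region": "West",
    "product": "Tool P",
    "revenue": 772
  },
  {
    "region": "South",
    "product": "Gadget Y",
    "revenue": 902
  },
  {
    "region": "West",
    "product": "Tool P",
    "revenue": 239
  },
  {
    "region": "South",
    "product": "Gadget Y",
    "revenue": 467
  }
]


Pivot: region (rows) x product (columns) -> total revenue

     Gadget Y      Tool P      
South         1796          1414  
West           726          1452  

Highest: South / Gadget Y = $1796

South / Gadget Y = $1796


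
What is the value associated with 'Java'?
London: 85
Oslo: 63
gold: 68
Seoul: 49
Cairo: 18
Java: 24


Looking up key 'Java'
Value: 24

24


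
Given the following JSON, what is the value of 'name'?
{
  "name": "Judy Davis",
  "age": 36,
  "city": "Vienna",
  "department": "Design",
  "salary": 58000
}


Looking up field 'name'
Value: Judy Davis

Judy Davis


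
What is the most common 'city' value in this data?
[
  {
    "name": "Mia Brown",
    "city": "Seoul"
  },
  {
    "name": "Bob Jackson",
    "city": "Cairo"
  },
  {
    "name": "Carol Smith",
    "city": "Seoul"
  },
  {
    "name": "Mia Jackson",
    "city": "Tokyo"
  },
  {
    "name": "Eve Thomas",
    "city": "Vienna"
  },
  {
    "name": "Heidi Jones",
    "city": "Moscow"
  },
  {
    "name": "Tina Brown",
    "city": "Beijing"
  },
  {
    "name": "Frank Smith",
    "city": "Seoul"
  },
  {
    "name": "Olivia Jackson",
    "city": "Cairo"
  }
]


Counting 'city' values across 9 records:

  Seoul: 3 ###
  Cairo: 2 ##
  Tokyo: 1 #
  Vienna: 1 #
  Moscow: 1 #
  Beijing: 1 #

Most common: Seoul (3 times)

Seoul (3 times)


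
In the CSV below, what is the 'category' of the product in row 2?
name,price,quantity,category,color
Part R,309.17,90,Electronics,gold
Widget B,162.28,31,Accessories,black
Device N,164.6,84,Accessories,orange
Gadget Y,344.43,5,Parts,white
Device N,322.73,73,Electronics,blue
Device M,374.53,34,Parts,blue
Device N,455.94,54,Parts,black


Query: Row 2 ('Widget B'), column 'category'
Value: Accessories

Accessories


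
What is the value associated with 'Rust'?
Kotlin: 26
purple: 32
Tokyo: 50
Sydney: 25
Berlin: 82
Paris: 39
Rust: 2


Looking up key 'Rust'
Value: 2

2


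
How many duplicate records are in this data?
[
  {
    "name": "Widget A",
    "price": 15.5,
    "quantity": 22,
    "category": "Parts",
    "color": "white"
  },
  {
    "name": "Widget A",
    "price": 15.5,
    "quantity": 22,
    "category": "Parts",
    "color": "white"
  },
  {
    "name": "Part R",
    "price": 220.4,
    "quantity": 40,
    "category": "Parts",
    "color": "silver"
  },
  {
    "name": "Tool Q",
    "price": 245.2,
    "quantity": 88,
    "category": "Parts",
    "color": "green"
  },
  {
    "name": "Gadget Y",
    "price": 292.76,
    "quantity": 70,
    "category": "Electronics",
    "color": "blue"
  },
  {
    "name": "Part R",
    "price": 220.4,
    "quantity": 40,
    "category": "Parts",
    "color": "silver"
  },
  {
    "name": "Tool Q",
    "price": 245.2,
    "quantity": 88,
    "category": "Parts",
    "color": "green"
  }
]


Checking 7 records for duplicates:

  Row 1: Widget A ($15.5, qty 22)
  Row 2: Widget A ($15.5, qty 22) <-- DUPLICATE
  Row 3: Part R ($220.4, qty 40)
  Row 4: Tool Q ($245.2, qty 88)
  Row 5: Gadget Y ($292.76, qty 70)
  Row 6: Part R ($220.4, qty 40) <-- DUPLICATE
  Row 7: Tool Q ($245.2, qty 88) <-- DUPLICATE

Duplicates found: 3
Unique records: 4

3 duplicates, 4 unique


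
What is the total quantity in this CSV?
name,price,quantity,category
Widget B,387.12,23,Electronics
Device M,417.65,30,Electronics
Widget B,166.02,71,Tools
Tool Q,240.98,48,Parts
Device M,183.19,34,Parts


Computing total quantity:
Values: [23, 30, 71, 48, 34]
Sum = 206

206


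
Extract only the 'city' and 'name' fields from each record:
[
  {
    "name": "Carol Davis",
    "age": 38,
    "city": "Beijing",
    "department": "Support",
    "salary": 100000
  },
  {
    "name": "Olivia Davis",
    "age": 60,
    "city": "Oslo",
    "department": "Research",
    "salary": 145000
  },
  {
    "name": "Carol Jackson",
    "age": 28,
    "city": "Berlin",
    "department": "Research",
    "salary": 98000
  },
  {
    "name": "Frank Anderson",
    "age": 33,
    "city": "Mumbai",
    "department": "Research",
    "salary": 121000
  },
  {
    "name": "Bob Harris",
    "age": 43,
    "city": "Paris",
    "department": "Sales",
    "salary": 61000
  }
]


Original: 5 records with fields: name, age, city, department, salary
Keep: ['city', 'name']
Drop: ['age', 'department', 'salary']
Result: 5 records, 2 fields each

[
  {
    "city": "Beijing",
    "name": "Carol Davis"
  },
  {
    "city": "Oslo",
    "name": "Olivia Davis"
  },
  {
    "city": "Berlin",
    "name": "Carol Jackson"
  },
  {
    "city": "Mumbai",
    "name": "Frank Anderson"
  },
  {
    "city": "Paris",
    "name": "Bob Harris"
  }
]


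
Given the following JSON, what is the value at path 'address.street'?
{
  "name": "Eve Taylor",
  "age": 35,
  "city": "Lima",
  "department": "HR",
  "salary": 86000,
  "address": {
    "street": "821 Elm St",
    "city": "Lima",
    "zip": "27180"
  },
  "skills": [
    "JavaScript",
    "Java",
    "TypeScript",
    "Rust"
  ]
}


Query: address.street
Path: address -> street
Value: 821 Elm St

821 Elm St


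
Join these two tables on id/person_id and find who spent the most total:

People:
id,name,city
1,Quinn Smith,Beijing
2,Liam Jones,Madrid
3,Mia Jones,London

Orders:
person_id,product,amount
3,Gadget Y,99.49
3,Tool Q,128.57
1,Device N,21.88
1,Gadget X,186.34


Join on: people.id = orders.person_id

Joined rows:
  Mia Jones (London) bought Gadget Y for $99.49
  Mia Jones (London) bought Tool Q for $128.57
  Quinn Smith (Beijing) bought Device N for $21.88
  Quinn Smith (Beijing) bought Gadget X for $186.34

Total per person:
  Mia Jones: $228.06
  Quinn Smith: $208.22

Top spender: Mia Jones ($228.06)

Mia Jones ($228.06)


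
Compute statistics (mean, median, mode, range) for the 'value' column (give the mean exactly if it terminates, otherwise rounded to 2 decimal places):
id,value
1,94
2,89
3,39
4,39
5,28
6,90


Data: [94, 89, 39, 39, 28, 90]
Count: 6
Sum: 379
Mean: 379/6 ≈ 63.17 (rounded to 2 decimal places)
Sorted: [28, 39, 39, 89, 90, 94]
Median: 64.0
Mode: 39 (2 times)
Range: 94 - 28 = 66
Min: 28, Max: 94

mean≈63.17, median=64.0, mode=39, range=66


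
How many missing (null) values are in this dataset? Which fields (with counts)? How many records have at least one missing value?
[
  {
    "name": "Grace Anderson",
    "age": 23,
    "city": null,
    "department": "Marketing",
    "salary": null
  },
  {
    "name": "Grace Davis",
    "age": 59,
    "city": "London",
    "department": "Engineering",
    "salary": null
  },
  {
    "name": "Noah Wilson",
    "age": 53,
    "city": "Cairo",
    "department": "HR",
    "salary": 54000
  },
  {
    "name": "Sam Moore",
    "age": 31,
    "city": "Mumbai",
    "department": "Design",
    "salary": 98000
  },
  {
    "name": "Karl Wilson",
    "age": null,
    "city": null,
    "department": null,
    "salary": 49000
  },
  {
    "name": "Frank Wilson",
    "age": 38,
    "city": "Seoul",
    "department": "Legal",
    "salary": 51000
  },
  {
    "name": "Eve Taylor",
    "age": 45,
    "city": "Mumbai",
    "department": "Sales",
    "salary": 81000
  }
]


Checking for missing (null) values in 7 records:

  Grace Anderson: city, salary
  Grace Davis: salary
  Noah Wilson: complete
  Sam Moore: complete
  Karl Wilson: age, city, department
  Frank Wilson: complete
  Eve Taylor: complete

Per field:
  name: 0 missing
  age: 1 missing
  city: 2 missing
  department: 1 missing
  salary: 2 missing

Total missing values: 6
Records with any missing: 3

6 missing values (age: 1, city: 2, department: 1, salary: 2); 3 incomplete records


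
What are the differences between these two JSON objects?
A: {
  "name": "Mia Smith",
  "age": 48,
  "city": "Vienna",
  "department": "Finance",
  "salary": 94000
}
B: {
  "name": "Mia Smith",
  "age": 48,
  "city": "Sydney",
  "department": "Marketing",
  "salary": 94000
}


Comparing each field (in key order):
  name: same
  age: same
  city: DIFFERENT
  department: DIFFERENT
  salary: same
Differences:
  city: Vienna -> Sydney
  department: Finance -> Marketing

2 field(s) changed

2 changes: city, department


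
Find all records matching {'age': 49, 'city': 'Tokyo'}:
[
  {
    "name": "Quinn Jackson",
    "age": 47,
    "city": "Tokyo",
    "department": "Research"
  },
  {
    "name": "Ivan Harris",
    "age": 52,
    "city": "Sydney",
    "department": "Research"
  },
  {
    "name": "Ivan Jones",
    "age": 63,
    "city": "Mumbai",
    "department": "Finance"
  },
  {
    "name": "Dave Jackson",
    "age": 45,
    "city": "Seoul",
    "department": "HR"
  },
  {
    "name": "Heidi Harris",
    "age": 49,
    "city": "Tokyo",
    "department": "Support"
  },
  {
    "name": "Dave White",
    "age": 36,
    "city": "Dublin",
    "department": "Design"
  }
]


Search criteria: {'age': 49, 'city': 'Tokyo'}

Checking 6 records:
  Quinn Jackson: {age: 47, city: Tokyo}
  Ivan Harris: {age: 52, city: Sydney}
  Ivan Jones: {age: 63, city: Mumbai}
  Dave Jackson: {age: 45, city: Seoul}
  Heidi Harris: {age: 49, city: Tokyo} <-- MATCH
  Dave White: {age: 36, city: Dublin}

Matches: ["Heidi Harris"]

["Heidi Harris"]


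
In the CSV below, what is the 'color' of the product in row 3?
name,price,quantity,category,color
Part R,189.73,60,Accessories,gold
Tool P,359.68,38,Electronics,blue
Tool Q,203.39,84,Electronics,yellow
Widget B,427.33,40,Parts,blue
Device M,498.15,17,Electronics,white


Query: Row 3 ('Tool Q'), column 'color'
Value: yellow

yellow


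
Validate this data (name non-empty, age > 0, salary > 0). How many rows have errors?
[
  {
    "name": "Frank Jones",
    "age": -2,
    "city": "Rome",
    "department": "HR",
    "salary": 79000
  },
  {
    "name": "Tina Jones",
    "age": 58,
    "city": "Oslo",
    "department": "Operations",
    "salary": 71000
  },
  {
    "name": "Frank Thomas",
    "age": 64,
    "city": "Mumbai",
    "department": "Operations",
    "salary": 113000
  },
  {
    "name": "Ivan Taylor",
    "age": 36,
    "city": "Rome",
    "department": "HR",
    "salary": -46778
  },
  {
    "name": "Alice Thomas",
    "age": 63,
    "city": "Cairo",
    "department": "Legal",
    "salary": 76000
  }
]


Validating 5 records:
Rules: name non-empty, age > 0, salary > 0

  Row 1 (Frank Jones): negative age: -2
  Row 2 (Tina Jones): OK
  Row 3 (Frank Thomas): OK
  Row 4 (Ivan Taylor): negative salary: -46778
  Row 5 (Alice Thomas): OK

Total errors: 2

2 errors


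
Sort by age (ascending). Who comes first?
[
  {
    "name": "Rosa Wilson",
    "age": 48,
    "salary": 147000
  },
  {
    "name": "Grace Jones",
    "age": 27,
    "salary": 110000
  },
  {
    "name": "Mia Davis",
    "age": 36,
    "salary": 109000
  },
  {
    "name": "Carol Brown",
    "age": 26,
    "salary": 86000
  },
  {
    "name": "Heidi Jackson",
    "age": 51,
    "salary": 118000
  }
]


Sort by: age (ascending)

Sorted order:
  1. Carol Brown (age = 26)
  2. Grace Jones (age = 27)
  3. Mia Davis (age = 36)
  4. Rosa Wilson (age = 48)
  5. Heidi Jackson (age = 51)

First: Carol Brown

Carol Brown


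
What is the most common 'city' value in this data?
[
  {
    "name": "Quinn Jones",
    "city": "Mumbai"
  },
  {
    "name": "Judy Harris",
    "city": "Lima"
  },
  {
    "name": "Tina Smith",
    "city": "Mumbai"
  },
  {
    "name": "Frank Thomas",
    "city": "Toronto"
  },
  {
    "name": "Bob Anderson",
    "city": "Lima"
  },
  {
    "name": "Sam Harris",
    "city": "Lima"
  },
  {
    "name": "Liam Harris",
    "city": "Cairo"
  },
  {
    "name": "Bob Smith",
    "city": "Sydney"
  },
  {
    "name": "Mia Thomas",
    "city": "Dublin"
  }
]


Counting 'city' values across 9 records:

  Lima: 3 ###
  Mumbai: 2 ##
  Toronto: 1 #
  Cairo: 1 #
  Sydney: 1 #
  Dublin: 1 #

Most common: Lima (3 times)

Lima (3 times)


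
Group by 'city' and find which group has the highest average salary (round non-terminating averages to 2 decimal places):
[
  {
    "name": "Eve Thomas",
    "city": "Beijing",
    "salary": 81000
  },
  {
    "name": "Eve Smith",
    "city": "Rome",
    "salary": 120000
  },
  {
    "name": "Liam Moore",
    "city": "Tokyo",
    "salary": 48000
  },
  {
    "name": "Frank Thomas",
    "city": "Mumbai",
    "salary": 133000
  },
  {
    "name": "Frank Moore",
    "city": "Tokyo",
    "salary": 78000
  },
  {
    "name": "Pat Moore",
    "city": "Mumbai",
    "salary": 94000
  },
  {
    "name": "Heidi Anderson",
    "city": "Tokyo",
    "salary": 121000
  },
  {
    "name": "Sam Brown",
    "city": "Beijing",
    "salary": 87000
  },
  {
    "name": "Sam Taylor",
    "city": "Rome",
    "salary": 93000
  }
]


Group by: city

Groups:
  Beijing: 2 people, avg salary = 168000/2 = $84000
  Mumbai: 2 people, avg salary = 227000/2 = $113500
  Rome: 2 people, avg salary = 213000/2 = $106500
  Tokyo: 3 people, avg salary = 247000/3 ≈ $82333.33

Highest average salary: Mumbai ($113500)

Mumbai ($113500)


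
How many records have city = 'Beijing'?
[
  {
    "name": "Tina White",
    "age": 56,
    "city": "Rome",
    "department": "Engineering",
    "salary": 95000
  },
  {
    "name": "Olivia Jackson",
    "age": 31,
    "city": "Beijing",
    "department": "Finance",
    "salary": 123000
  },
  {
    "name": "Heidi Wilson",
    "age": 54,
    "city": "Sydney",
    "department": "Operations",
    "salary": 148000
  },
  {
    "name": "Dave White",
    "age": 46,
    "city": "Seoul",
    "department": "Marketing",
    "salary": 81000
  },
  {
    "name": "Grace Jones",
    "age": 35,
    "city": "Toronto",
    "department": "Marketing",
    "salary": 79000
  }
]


Data: 5 records
Condition: city = 'Beijing'

Checking each record:
  Tina White: Rome
  Olivia Jackson: Beijing MATCH
  Heidi Wilson: Sydney
  Dave White: Seoul
  Grace Jones: Toronto

Count: 1

1


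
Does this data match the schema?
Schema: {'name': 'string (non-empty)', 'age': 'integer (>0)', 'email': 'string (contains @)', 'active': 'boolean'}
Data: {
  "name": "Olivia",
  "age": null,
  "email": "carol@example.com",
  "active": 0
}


Validating each field against schema:
  name: OK (non-empty string)
  age: FAIL (null is not an integer)
  email: OK (string with @)
  active: FAIL (0 is not a boolean)

Result: INVALID (2 errors: age, active)

INVALID (2 errors: age, active)


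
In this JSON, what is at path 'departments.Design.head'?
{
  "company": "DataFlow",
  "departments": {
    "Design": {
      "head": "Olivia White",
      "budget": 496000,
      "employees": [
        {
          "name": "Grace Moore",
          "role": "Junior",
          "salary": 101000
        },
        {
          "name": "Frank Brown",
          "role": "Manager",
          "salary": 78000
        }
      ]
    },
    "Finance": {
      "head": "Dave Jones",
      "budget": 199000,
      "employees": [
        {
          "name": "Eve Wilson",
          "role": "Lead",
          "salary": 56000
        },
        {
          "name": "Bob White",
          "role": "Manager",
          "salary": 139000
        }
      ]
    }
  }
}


Path: departments.Design.head

Navigate:
  -> departments
  -> Design
  -> head = 'Olivia White'

Olivia White


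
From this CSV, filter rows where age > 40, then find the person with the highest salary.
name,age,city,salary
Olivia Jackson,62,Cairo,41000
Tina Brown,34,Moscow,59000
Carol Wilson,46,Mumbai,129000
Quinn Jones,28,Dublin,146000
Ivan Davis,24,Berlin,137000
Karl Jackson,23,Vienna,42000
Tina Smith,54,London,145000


Filter: age > 40
Sort by: salary (descending)

Filtered records (3):
  Tina Smith, age 54, salary $145000
  Carol Wilson, age 46, salary $129000
  Olivia Jackson, age 62, salary $41000

Highest salary: Tina Smith ($145000)

Tina Smith


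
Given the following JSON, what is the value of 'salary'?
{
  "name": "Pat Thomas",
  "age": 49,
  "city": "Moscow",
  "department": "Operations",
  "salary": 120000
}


Looking up field 'salary'
Value: 120000

120000


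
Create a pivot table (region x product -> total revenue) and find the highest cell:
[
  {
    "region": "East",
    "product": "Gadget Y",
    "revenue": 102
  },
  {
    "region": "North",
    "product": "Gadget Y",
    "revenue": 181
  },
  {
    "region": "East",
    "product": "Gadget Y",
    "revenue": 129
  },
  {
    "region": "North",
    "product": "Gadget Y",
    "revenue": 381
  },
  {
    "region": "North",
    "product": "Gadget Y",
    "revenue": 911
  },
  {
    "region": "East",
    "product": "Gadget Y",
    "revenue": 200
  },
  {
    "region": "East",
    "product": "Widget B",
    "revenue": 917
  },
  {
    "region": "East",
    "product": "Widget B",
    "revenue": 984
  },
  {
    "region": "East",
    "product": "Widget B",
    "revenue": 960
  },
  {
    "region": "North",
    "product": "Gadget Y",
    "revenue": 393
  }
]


Pivot: region (rows) x product (columns) -> total revenue

     Gadget Y      Widget B    
East           431          2861  
North         1866             0  

Highest: East / Widget B = $2861

East / Widget B = $2861


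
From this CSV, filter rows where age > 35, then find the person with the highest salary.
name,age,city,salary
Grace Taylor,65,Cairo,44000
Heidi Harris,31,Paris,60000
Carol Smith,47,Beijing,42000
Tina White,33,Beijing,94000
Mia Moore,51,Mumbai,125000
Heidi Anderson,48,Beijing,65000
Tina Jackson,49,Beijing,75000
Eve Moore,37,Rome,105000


Filter: age > 35
Sort by: salary (descending)

Filtered records (6):
  Mia Moore, age 51, salary $125000
  Eve Moore, age 37, salary $105000
  Tina Jackson, age 49, salary $75000
  Heidi Anderson, age 48, salary $65000
  Grace Taylor, age 65, salary $44000
  Carol Smith, age 47, salary $42000

Highest salary: Mia Moore ($125000)

Mia Moore


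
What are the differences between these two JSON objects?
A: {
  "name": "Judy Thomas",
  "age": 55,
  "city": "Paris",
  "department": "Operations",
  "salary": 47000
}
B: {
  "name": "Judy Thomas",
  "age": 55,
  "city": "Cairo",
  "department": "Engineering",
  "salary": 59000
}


Comparing each field (in key order):
  name: same
  age: same
  city: DIFFERENT
  department: DIFFERENT
  salary: DIFFERENT
Differences:
  city: Paris -> Cairo
  department: Operations -> Engineering
  salary: 47000 -> 59000

3 field(s) changed

3 changes: city, department, salary


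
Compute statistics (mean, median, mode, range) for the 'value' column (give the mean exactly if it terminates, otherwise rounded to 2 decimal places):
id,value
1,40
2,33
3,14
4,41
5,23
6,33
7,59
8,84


Data: [40, 33, 14, 41, 23, 33, 59, 84]
Count: 8
Sum: 327
Mean: 327/8 = 40.875
Sorted: [14, 23, 33, 33, 40, 41, 59, 84]
Median: 36.5
Mode: 33 (2 times)
Range: 84 - 14 = 70
Min: 14, Max: 84

mean=40.875, median=36.5, mode=33, range=70


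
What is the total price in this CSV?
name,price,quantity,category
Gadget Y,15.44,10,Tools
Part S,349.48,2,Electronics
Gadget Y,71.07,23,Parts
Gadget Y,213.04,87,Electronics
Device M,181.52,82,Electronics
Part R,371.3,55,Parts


Computing total price:
Values: [15.44, 349.48, 71.07, 213.04, 181.52, 371.3]
Sum = 1201.85

1201.85


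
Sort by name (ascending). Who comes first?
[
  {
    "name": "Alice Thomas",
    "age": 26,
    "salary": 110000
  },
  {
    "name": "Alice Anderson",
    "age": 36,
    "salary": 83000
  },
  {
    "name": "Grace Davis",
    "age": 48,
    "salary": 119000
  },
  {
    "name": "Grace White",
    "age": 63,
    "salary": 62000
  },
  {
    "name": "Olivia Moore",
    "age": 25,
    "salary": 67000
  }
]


Sort by: name (ascending)

Sorted order:
  1. Alice Anderson (name = Alice Anderson)
  2. Alice Thomas (name = Alice Thomas)
  3. Grace Davis (name = Grace Davis)
  4. Grace White (name = Grace White)
  5. Olivia Moore (name = Olivia Moore)

First: Alice Anderson

Alice Anderson


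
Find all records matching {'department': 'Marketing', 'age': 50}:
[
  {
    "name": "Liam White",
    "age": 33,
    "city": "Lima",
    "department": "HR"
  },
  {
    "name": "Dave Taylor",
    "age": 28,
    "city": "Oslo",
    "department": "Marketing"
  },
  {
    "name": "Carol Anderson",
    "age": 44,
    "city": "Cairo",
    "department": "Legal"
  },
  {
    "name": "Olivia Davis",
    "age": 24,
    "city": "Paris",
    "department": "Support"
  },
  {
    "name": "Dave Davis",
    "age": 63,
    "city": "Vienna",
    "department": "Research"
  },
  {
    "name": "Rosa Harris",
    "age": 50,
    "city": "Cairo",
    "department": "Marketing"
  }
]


Search criteria: {'department': 'Marketing', 'age': 50}

Checking 6 records:
  Liam White: {department: HR, age: 33}
  Dave Taylor: {department: Marketing, age: 28}
  Carol Anderson: {department: Legal, age: 44}
  Olivia Davis: {department: Support, age: 24}
  Dave Davis: {department: Research, age: 63}
  Rosa Harris: {department: Marketing, age: 50} <-- MATCH

Matches: ["Rosa Harris"]

["Rosa Harris"]


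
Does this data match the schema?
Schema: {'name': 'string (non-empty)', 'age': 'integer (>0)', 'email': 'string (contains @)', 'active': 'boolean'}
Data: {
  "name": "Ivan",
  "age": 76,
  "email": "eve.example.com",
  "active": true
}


Validating each field against schema:
  name: OK (non-empty string)
  age: OK (positive integer)
  email: FAIL ("eve.example.com" does not contain @)
  active: OK (boolean)

Result: INVALID (1 error: email)

INVALID (1 error: email)


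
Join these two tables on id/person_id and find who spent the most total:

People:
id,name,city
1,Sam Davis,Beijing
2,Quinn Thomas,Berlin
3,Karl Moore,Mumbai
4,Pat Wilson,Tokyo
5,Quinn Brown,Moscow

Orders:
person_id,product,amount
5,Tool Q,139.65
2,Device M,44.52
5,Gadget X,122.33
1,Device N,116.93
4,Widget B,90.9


Join on: people.id = orders.person_id

Joined rows:
  Quinn Brown (Moscow) bought Tool Q for $139.65
  Quinn Thomas (Berlin) bought Device M for $44.52
  Quinn Brown (Moscow) bought Gadget X for $122.33
  Sam Davis (Beijing) bought Device N for $116.93
  Pat Wilson (Tokyo) bought Widget B for $90.9

Total per person:
  Quinn Brown: $261.98
  Sam Davis: $116.93
  Pat Wilson: $90.90
  Quinn Thomas: $44.52

Top spender: Quinn Brown ($261.98)

Quinn Brown ($261.98)


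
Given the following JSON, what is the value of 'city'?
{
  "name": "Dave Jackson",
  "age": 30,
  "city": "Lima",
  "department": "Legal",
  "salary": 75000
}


Looking up field 'city'
Value: Lima

Lima


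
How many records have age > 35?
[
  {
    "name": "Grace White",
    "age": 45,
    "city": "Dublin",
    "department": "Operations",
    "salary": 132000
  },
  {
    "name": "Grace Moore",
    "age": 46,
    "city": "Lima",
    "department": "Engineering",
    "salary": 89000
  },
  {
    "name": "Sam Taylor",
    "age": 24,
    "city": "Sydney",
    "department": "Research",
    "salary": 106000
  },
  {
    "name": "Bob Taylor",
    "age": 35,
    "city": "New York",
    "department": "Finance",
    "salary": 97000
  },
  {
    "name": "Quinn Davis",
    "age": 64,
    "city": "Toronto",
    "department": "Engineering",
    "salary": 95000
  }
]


Data: 5 records
Condition: age > 35

Checking each record:
  Grace White: 45 MATCH
  Grace Moore: 46 MATCH
  Sam Taylor: 24
  Bob Taylor: 35
  Quinn Davis: 64 MATCH

Count: 3

3


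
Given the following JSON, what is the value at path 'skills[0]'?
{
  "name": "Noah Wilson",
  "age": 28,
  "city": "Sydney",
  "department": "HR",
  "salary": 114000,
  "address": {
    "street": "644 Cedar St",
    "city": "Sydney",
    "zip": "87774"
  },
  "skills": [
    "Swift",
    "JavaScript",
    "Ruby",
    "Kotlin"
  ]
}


Query: skills[0]
Path: skills -> first element
Value: Swift

Swift


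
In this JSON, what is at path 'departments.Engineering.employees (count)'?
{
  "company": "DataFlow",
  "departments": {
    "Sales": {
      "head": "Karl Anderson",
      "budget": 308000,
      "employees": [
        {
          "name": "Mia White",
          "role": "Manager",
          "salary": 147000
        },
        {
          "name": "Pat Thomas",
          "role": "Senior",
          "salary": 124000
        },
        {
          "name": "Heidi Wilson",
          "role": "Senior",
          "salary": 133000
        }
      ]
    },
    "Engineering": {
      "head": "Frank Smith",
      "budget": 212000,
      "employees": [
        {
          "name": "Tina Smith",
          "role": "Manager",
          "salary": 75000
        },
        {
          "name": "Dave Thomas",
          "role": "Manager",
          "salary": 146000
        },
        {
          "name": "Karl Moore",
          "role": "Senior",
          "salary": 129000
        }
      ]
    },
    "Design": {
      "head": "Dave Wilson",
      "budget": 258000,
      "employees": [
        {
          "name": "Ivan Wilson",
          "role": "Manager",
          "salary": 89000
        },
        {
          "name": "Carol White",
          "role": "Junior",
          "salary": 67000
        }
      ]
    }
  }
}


Path: departments.Engineering.employees (count)

Navigate:
  -> departments
  -> Engineering
  -> employees (array, length 3)

3


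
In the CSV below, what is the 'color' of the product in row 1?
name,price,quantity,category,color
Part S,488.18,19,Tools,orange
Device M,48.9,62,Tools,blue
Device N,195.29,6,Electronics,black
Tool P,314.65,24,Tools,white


Query: Row 1 ('Part S'), column 'color'
Value: orange

orange


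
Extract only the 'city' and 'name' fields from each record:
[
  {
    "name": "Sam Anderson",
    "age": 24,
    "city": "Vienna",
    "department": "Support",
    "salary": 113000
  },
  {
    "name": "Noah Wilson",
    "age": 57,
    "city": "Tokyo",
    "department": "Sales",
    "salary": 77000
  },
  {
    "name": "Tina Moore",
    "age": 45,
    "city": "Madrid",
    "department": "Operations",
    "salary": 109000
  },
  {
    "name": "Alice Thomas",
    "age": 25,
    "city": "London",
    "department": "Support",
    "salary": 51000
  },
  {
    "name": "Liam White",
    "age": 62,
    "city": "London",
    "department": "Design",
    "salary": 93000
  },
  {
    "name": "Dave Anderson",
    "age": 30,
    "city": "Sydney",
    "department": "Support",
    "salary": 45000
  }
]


Original: 6 records with fields: name, age, city, department, salary
Keep: ['city', 'name']
Drop: ['age', 'department', 'salary']
Result: 6 records, 2 fields each

[
  {
    "city": "Vienna",
    "name": "Sam Anderson"
  },
  {
    "city": "Tokyo",
    "name": "Noah Wilson"
  },
  {
    "city": "Madrid",
    "name": "Tina Moore"
  },
  {
    "city": "London",
    "name": "Alice Thomas"
  },
  {
    "city": "London",
    "name": "Liam White"
  },
  {
    "city": "Sydney",
    "name": "Dave Anderson"
  }
]


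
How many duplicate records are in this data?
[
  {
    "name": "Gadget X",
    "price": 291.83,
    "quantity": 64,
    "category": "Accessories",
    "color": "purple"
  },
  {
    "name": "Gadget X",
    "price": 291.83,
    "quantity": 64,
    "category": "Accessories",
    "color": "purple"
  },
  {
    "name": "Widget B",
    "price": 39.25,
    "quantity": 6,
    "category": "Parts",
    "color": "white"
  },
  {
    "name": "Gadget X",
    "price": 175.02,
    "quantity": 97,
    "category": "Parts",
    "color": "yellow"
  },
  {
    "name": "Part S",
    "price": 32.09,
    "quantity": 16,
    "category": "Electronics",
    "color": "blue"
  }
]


Checking 5 records for duplicates:

  Row 1: Gadget X ($291.83, qty 64)
  Row 2: Gadget X ($291.83, qty 64) <-- DUPLICATE
  Row 3: Widget B ($39.25, qty 6)
  Row 4: Gadget X ($175.02, qty 97)
  Row 5: Part S ($32.09, qty 16)

Duplicates found: 1
Unique records: 4

1 duplicates, 4 unique


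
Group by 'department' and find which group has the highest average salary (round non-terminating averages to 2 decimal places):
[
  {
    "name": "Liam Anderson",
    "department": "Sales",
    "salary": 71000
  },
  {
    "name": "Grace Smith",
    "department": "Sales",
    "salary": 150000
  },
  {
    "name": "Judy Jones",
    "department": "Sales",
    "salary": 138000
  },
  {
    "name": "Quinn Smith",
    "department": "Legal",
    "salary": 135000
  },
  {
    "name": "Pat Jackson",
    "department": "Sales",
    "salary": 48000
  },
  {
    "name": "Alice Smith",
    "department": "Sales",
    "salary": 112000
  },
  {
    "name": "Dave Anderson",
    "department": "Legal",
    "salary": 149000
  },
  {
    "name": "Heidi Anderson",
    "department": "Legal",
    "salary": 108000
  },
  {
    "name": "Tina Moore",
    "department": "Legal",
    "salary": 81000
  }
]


Group by: department

Groups:
  Legal: 4 people, avg salary = 473000/4 = $118250
  Sales: 5 people, avg salary = 519000/5 = $103800

Highest average salary: Legal ($118250)

Legal ($118250)


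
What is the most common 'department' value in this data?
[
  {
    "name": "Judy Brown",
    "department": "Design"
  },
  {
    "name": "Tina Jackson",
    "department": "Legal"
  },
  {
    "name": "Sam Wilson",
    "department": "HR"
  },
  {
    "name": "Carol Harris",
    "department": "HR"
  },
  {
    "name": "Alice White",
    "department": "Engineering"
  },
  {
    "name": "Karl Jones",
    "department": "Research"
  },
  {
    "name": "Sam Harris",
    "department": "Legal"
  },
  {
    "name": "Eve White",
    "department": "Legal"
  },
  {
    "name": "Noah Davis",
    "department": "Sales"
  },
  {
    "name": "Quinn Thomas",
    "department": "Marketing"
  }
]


Counting 'department' values across 10 records:

  Legal: 3 ###
  HR: 2 ##
  Design: 1 #
  Engineering: 1 #
  Research: 1 #
  Sales: 1 #
  Marketing: 1 #

Most common: Legal (3 times)

Legal (3 times)
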